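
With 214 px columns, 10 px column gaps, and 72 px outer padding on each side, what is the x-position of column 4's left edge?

744 px

Each column+gutter stride is 224 px; 3 of them past the 72 px margin is 72 + 672 = 744 px.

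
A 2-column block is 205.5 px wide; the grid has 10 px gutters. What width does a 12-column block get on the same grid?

205.5 − 1·10 = 195.5; ÷2 gives c = 97.75 px.
12-column span = 12·97.75 + 11·10 = 1283 px.

1283 px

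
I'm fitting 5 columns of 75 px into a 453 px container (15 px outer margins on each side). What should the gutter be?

12 px

Inside the margins: 453 − 30 = 423 px.
5·75 + 4g = 423 → 4g = 48 → g = 12 px.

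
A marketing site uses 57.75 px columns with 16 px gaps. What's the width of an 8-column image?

574 px

8-column span = 8·57.75 + 7·16 = 574 px.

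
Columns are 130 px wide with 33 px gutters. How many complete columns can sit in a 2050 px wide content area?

k columns need k·130 + (k−1)·33 = k·163 − 33.
k·163 − 33 ≤ 2050 → k ≤ 2083 / 163 ≈ 12.78, so k = 12.

12 columns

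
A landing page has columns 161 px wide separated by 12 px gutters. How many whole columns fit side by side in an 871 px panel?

5 columns

k columns need k·161 + (k−1)·12 = k·173 − 12.
k·173 − 12 ≤ 871 → k ≤ 883 / 173 ≈ 5.10, so k = 5.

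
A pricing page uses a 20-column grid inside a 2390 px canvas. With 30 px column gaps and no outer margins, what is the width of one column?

Subtracting 19 column gaps of 30 leaves 1820 for 20 columns, so c = 91 px.

91 px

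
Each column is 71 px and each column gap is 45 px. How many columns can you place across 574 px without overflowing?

5 columns

5 columns: 5·71 + 4·45 = 535 px ≤ 574.
6 columns: 651 px > 574. So 5.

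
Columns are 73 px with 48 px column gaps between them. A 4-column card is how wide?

436 px

4 columns plus 3 column gaps: 292 + 144 = 436 px.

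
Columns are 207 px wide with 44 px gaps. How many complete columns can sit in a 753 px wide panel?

3 columns

Each extra column adds 207 + 44 = 251 px.
(753 + 44) / 251 = 3.18, so 3 columns fit.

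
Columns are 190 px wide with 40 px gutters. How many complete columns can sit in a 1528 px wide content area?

6 columns

Each extra column adds 190 + 40 = 230 px.
(1528 + 40) / 230 = 6.82, so 6 columns fit.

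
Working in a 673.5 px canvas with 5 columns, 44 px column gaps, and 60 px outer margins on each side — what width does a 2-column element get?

195 px

Inside the margins: 673.5 − 120 = 553.5 px.
Subtracting 4 column gaps of 44 leaves 377.5 for 5 columns, so c = 75.5 px.
2 columns plus 1 column gap: 151 + 44 = 195 px.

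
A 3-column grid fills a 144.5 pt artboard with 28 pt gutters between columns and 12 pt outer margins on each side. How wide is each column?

Subtract both margins: 144.5 − 2·12 = 120.5 pt.
3 columns + 2 gutters: 3c + 2·28 = 120.5.
3c = 120.5 − 56 = 64.5, so c = 21.5 pt.

21.5 pt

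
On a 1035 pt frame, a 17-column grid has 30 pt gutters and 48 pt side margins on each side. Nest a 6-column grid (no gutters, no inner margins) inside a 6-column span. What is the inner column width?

Outer content = 1035 − 2·48 = 939 pt.
939 − 16·30 = 459; ÷17 gives c = 27 pt.
Span of 6: 6·27 + 5·30 = 162 + 150 = 312 pt.
With no gutters, each column is 312/6 = 52 pt.

52 pt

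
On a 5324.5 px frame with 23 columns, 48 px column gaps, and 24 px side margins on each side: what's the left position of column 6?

1181.5 px

Subtract both margins: 5324.5 − 2·24 = 5276.5 px.
5276.5 − 22·48 = 4220.5; ÷23 gives c = 183.5 px.
Column 6 starts at margin + 5·(column + gutter) = 24 + 5·231.5 = 1181.5 px.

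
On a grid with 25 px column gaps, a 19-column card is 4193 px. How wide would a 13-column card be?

2861 px

19c + 18·25 = 4193 → 19c = 3743 → c = 197 px.
13 columns plus 12 column gaps: 2561 + 300 = 2861 px.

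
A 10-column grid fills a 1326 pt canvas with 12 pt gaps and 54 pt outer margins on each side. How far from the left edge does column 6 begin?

Inside the margins: 1326 − 108 = 1218 pt.
10 columns + 9 gaps: 10c + 9·12 = 1218.
10c = 1218 − 108 = 1110, so c = 111 pt.
Column 6 starts at margin + 5·(column + gutter) = 54 + 5·123 = 669 pt.

669 pt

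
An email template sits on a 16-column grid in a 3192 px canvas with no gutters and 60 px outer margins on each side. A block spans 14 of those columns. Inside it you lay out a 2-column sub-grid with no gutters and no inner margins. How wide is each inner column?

Inside the margins: 3192 − 120 = 3072 px.
3072 / 16 = 192 px per column.
14-column span = 14·192 = 2688 px.
With no gutters, each column is 2688/2 = 1344 px.

1344 px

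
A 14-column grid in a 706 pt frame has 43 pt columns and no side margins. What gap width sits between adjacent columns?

8 pt

Columns use 602 pt, leaving 104 pt across 13 gaps = 8 pt each.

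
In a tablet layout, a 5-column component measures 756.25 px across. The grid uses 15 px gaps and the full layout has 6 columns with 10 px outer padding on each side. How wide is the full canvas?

930.5 px

5 columns + 4 gaps: 5c + 4·15 = 756.25.
5c = 756.25 − 60 = 696.25, so c = 139.25 px.
Adding margins, columns and gutters: 20 + 835.5 + 75 = 930.5 px.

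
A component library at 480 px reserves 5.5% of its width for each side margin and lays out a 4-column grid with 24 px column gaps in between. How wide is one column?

480 × (1 − 2·5.5%) = 480 × 89% = 427.2 px for the columns.
427.2 − 3·24 = 355.2; ÷4 gives c = 88.8 px.

88.8 px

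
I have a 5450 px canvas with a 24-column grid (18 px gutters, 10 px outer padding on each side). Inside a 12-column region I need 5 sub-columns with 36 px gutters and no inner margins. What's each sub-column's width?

512.4 px

Inside the margins: 5450 − 20 = 5430 px.
24 columns + 23 gutters: 24c + 23·18 = 5430.
24c = 5430 − 414 = 5016, so c = 209 px.
12-column span = 12·209 + 11·18 = 2706 px.
5 columns + 4 gutters: 5d + 4·36 = 2706.
5d = 2706 − 144 = 2562, so d = 512.4 px.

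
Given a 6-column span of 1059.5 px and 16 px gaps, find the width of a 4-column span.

Subtracting 5 gaps of 16 leaves 979.5 for 6 columns, so c = 163.25 px.
4 columns plus 3 gaps: 653 + 48 = 701 px.

701 px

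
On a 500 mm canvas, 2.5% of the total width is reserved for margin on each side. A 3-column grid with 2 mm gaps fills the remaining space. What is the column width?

Each margin = 2.5% of 500 = 12.5 mm; content = 500 − 2·12.5 = 475 mm.
3c + 2·2 = 475 → 3c = 471 → c = 157 mm.

157 mm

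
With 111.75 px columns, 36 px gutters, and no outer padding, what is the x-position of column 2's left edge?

Before column 2: 1 column + 1 gutter.
Offset = 1·(111.75 + 36) = 1·147.75 = 147.75 px.

147.75 px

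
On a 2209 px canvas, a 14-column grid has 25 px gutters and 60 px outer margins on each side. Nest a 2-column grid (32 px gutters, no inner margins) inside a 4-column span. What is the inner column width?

Take off 120 px of margins, leaving 2089 px.
14 columns + 13 gutters: 14c + 13·25 = 2089.
14c = 2089 − 325 = 1764, so c = 126 px.
Span of 4: 4·126 + 3·25 = 504 + 75 = 579 px.
579 − 1·32 = 547; ÷2 gives d = 273.5 px.

273.5 px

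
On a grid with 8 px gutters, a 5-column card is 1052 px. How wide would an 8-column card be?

1688 px

5c + 4·8 = 1052 → 5c = 1020 → c = 204 px.
8-column span = 8·204 + 7·8 = 1688 px.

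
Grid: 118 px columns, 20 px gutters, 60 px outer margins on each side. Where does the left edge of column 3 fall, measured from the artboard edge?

Each column+gutter stride is 138 px; 2 of them past the 60 px margin is 60 + 276 = 336 px.

336 px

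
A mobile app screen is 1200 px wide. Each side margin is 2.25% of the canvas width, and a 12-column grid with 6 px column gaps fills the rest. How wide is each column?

90 px

Each margin = 2.25% of 1200 = 27 px; content = 1200 − 2·27 = 1146 px.
1146 − 11·6 = 1080; ÷12 gives c = 90 px.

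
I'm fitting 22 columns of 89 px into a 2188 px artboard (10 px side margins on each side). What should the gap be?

Take off 20 px of margins, leaving 2168 px.
22 columns take 22·89 = 1958 px; remaining 210 splits into 21 gaps.
g = 210 / 21 = 10 px.

10 px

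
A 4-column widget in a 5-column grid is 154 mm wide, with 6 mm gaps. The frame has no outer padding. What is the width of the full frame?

154 − 3·6 = 136; ÷4 gives c = 34 mm.
Frame = 5·34 + 4·6 = 170 + 24 = 194 mm.

194 mm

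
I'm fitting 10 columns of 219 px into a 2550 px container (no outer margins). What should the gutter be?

10·219 + 9g = 2550 → 9g = 360 → g = 40 px.

40 px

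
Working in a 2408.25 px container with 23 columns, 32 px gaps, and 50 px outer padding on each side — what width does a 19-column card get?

Inside the margins: 2408.25 − 100 = 2308.25 px.
2308.25 − 22·32 = 1604.25; ÷23 gives c = 69.75 px.
19-column span = 19·69.75 + 18·32 = 1901.25 px.

1901.25 px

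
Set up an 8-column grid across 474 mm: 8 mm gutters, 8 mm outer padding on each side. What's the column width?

Inside the margins: 474 − 16 = 458 mm.
458 − 7·8 = 402; ÷8 gives c = 50.25 mm.

50.25 mm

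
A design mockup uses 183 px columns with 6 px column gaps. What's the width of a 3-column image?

561 px

3-column span = 3·183 + 2·6 = 561 px.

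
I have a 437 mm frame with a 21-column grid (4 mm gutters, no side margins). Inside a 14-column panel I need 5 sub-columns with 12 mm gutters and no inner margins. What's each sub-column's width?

Subtracting 20 gutters of 4 leaves 357 for 21 columns, so c = 17 mm.
14 columns plus 13 gutters: 238 + 52 = 290 mm.
Subtracting 4 gutters of 12 leaves 242 for 5 columns, so d = 48.4 mm.

48.4 mm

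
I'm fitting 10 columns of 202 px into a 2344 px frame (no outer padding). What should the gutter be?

Columns use 2020 px, leaving 324 px across 9 gutters = 36 px each.

36 px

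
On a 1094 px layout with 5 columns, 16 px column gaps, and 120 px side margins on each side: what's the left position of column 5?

816 px

Content = 1094 − 2·120 = 854 px.
Subtracting 4 column gaps of 16 leaves 790 for 5 columns, so c = 158 px.
Column 5 starts at margin + 4·(column + gutter) = 120 + 4·174 = 816 px.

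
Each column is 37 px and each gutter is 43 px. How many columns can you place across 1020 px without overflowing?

13 columns

k columns need k·37 + (k−1)·43 = k·80 − 43.
k·80 − 43 ≤ 1020 → k ≤ 1063 / 80 ≈ 13.29, so k = 13.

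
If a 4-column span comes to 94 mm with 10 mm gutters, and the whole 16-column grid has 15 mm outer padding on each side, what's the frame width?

4c + 3·10 = 94 → 4c = 64 → c = 16 mm.
Total width: 2·15 + 16·16 + 15·10 = 436 mm.

436 mm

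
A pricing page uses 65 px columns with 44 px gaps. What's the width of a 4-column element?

392 px

4-column span = 4·65 + 3·44 = 392 px.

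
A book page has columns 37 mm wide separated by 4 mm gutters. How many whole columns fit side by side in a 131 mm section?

k columns need k·37 + (k−1)·4 = k·41 − 4.
k·41 − 4 ≤ 131 → k ≤ 135 / 41 ≈ 3.29, so k = 3.

3 columns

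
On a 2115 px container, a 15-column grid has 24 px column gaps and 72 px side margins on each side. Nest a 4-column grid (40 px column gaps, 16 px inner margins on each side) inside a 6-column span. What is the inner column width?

155.5 px

Subtract both margins: 2115 − 2·72 = 1971 px.
1971 − 14·24 = 1635; ÷15 gives c = 109 px.
6 columns plus 5 column gaps: 654 + 120 = 774 px.
Inner content = 774 − 2·16 = 742 px.
Subtracting 3 column gaps of 40 leaves 622 for 4 columns, so d = 155.5 px.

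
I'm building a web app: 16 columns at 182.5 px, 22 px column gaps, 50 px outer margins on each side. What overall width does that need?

3350 px

Canvas = 2·50 + 16·182.5 + 15·22 = 100 + 2920 + 330 = 3350 px.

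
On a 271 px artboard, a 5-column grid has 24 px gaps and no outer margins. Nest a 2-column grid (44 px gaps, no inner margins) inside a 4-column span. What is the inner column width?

84 px

Subtracting 4 gaps of 24 leaves 175 for 5 columns, so c = 35 px.
4-column span = 4·35 + 3·24 = 212 px.
Subtracting 1 gap of 44 leaves 168 for 2 columns, so d = 84 px.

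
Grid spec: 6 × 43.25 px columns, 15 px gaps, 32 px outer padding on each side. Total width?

398.5 px

Adding margins, columns and gutters: 64 + 259.5 + 75 = 398.5 px.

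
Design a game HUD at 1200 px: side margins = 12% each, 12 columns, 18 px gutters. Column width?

Each margin = 12% of 1200 = 144 px; content = 1200 − 2·144 = 912 px.
Subtracting 11 gutters of 18 leaves 714 for 12 columns, so c = 59.5 px.

59.5 px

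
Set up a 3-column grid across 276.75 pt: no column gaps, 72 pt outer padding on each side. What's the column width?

Take off 144 pt of margins, leaving 132.75 pt.
With no column gaps, each column is 132.75/3 = 44.25 pt.

44.25 pt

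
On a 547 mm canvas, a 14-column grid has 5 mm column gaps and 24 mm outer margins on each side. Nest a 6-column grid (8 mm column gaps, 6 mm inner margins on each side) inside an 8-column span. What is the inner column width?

38.5 mm

Outer content = 547 − 2·24 = 499 mm.
499 − 13·5 = 434; ÷14 gives c = 31 mm.
8-column span = 8·31 + 7·5 = 283 mm.
Inner content = 283 − 2·6 = 271 mm.
271 − 5·8 = 231; ÷6 gives d = 38.5 mm.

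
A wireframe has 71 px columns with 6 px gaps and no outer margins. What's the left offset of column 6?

385 px

Before column 6: 5 columns + 5 gaps.
Offset = 5·(71 + 6) = 5·77 = 385 px.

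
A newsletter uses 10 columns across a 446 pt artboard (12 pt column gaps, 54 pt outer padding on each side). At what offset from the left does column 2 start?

Inside the margins: 446 − 108 = 338 pt.
10c + 9·12 = 338 → 10c = 230 → c = 23 pt.
Each column+gutter stride is 35 pt; 1 of them past the 54 pt margin is 54 + 35 = 89 pt.

89 pt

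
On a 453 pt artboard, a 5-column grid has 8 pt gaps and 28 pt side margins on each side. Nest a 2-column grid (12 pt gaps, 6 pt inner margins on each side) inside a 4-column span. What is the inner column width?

Take off 56 pt of margins, leaving 397 pt.
5c + 4·8 = 397 → 5c = 365 → c = 73 pt.
4 columns plus 3 gaps: 292 + 24 = 316 pt.
Inner content = 316 − 2·6 = 304 pt.
2d + 1·12 = 304 → 2d = 292 → d = 146 pt.

146 pt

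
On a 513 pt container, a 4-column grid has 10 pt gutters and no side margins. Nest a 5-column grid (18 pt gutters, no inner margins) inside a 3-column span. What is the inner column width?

62.05 pt

4c + 3·10 = 513 → 4c = 483 → c = 120.75 pt.
Span of 3: 3·120.75 + 2·10 = 362.25 + 20 = 382.25 pt.
382.25 − 4·18 = 310.25; ÷5 gives d = 62.05 pt.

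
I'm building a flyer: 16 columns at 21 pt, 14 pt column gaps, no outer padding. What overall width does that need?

546 pt

Total width: 16·21 + 15·14 = 546 pt.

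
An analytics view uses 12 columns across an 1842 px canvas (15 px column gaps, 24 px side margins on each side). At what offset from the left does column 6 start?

Content = 1842 − 2·24 = 1794 px.
12 columns + 11 column gaps: 12c + 11·15 = 1794.
12c = 1794 − 165 = 1629, so c = 135.75 px.
Before column 6: the margin + 5 columns + 5 column gaps.
Offset = 24 + 5·(135.75 + 15) = 24 + 753.75 = 777.75 px.

777.75 px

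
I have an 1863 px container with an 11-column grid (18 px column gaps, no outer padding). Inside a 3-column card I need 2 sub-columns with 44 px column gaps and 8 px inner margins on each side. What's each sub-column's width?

217.5 px

Subtracting 10 column gaps of 18 leaves 1683 for 11 columns, so c = 153 px.
Span of 3: 3·153 + 2·18 = 459 + 36 = 495 px.
Inner content = 495 − 2·8 = 479 px.
Subtracting 1 column gap of 44 leaves 435 for 2 columns, so d = 217.5 px.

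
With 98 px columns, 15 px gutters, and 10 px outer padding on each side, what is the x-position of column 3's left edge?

Column 3 starts at margin + 2·(column + gutter) = 10 + 2·113 = 236 px.

236 px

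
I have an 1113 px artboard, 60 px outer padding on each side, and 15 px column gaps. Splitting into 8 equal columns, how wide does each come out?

111 px

Content width = 1113 − 2·60 = 993 px.
993 − 7·15 = 888; ÷8 gives c = 111 px.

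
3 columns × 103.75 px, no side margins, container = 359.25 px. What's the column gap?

24 px

Columns use 311.25 px, leaving 48 px across 2 column gaps = 24 px each.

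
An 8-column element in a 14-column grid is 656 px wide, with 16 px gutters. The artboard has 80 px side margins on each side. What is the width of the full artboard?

656 − 7·16 = 544; ÷8 gives c = 68 px.
Total width: 2·80 + 14·68 + 13·16 = 1320 px.

1320 px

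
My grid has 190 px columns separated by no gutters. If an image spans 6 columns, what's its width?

1140 px

With no gutters, 6 columns span 6·190 = 1140 px.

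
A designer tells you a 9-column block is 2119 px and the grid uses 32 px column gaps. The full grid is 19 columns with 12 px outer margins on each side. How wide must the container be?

9 columns + 8 column gaps: 9c + 8·32 = 2119.
9c = 2119 − 256 = 1863, so c = 207 px.
Total width: 2·12 + 19·207 + 18·32 = 4533 px.

4533 px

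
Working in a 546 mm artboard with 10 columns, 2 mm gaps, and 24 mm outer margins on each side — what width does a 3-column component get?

148 mm

Inside the margins: 546 − 48 = 498 mm.
498 − 9·2 = 480; ÷10 gives c = 48 mm.
3-column span = 3·48 + 2·2 = 148 mm.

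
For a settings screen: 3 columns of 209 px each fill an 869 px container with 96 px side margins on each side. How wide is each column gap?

Take off 192 px of margins, leaving 677 px.
3·209 + 2g = 677 → 2g = 50 → g = 25 px.

25 px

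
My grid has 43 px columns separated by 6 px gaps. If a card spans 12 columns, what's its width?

12 columns plus 11 gaps: 516 + 66 = 582 px.

582 px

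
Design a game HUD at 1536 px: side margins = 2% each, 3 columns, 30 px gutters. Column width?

Margins: 2% × 1536 = 30.72 px each, so content = 1536 − 61.44 = 1474.56 px.
3c + 2·30 = 1474.56 → 3c = 1414.56 → c = 471.52 px.

471.52 px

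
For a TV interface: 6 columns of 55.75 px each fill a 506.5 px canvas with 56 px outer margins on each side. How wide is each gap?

Subtract both margins: 506.5 − 2·56 = 394.5 px.
6·55.75 + 5g = 394.5 → 5g = 60 → g = 12 px.

12 px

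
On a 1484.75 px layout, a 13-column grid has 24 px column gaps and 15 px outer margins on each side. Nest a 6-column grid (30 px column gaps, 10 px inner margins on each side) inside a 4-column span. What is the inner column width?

43.5 px

Take off 30 px of margins, leaving 1454.75 px.
13c + 12·24 = 1454.75 → 13c = 1166.75 → c = 89.75 px.
4 columns plus 3 column gaps: 359 + 72 = 431 px.
Inner content = 431 − 2·10 = 411 px.
6 columns + 5 column gaps: 6d + 5·30 = 411.
6d = 411 − 150 = 261, so d = 43.5 px.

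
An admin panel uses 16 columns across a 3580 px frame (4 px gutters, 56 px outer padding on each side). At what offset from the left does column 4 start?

707 px

Take off 112 px of margins, leaving 3468 px.
16 columns + 15 gutters: 16c + 15·4 = 3468.
16c = 3468 − 60 = 3408, so c = 213 px.
Before column 4: the margin + 3 columns + 3 gutters.
Offset = 56 + 3·(213 + 4) = 56 + 651 = 707 px.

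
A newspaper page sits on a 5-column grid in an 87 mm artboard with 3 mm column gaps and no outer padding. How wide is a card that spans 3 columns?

5 columns + 4 column gaps: 5c + 4·3 = 87.
5c = 87 − 12 = 75, so c = 15 mm.
3 columns plus 2 column gaps: 45 + 6 = 51 mm.

51 mm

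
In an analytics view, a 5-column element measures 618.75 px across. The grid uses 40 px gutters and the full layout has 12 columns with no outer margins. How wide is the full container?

Subtracting 4 gutters of 40 leaves 458.75 for 5 columns, so c = 91.75 px.
Container = 12·91.75 + 11·40 = 1101 + 440 = 1541 px.

1541 px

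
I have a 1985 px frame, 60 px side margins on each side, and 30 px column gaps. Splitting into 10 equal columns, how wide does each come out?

Inside the margins: 1985 − 120 = 1865 px.
Subtracting 9 column gaps of 30 leaves 1595 for 10 columns, so c = 159.5 px.

159.5 px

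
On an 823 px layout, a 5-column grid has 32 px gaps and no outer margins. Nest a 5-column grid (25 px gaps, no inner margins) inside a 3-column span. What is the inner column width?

76.2 px

5 columns + 4 gaps: 5c + 4·32 = 823.
5c = 823 − 128 = 695, so c = 139 px.
3 columns plus 2 gaps: 417 + 64 = 481 px.
5 columns + 4 gaps: 5d + 4·25 = 481.
5d = 481 − 100 = 381, so d = 76.2 px.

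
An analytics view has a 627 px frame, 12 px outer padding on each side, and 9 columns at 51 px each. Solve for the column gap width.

Content width = 627 − 2·12 = 603 px.
9 columns take 9·51 = 459 px; remaining 144 splits into 8 column gaps.
g = 144 / 8 = 18 px.

18 px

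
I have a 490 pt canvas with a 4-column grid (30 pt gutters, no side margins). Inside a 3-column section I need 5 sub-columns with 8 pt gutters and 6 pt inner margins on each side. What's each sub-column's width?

63.2 pt

4 columns + 3 gutters: 4c + 3·30 = 490.
4c = 490 − 90 = 400, so c = 100 pt.
3-column span = 3·100 + 2·30 = 360 pt.
Inner content = 360 − 2·6 = 348 pt.
5 columns + 4 gutters: 5d + 4·8 = 348.
5d = 348 − 32 = 316, so d = 63.2 pt.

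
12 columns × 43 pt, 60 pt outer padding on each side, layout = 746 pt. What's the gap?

10 pt

Inside the margins: 746 − 120 = 626 pt.
12·43 + 11g = 626 → 11g = 110 → g = 10 pt.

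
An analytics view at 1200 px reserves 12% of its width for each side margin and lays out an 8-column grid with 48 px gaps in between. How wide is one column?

72 px

Each margin = 12% of 1200 = 144 px; content = 1200 − 2·144 = 912 px.
8c + 7·48 = 912 → 8c = 576 → c = 72 px.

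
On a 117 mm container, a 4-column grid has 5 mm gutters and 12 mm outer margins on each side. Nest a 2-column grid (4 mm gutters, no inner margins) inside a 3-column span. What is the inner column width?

Subtract both margins: 117 − 2·12 = 93 mm.
Subtracting 3 gutters of 5 leaves 78 for 4 columns, so c = 19.5 mm.
3 columns plus 2 gutters: 58.5 + 10 = 68.5 mm.
Subtracting 1 gutter of 4 leaves 64.5 for 2 columns, so d = 32.25 mm.

32.25 mm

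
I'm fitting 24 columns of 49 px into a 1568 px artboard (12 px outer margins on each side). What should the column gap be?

Inside the margins: 1568 − 24 = 1544 px.
24·49 + 23g = 1544 → 23g = 368 → g = 16 px.

16 px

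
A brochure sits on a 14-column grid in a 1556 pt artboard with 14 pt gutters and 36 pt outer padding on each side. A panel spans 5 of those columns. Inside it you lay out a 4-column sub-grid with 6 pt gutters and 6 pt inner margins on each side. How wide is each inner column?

Subtract both margins: 1556 − 2·36 = 1484 pt.
Subtracting 13 gutters of 14 leaves 1302 for 14 columns, so c = 93 pt.
Span of 5: 5·93 + 4·14 = 465 + 56 = 521 pt.
Inner content = 521 − 2·6 = 509 pt.
Subtracting 3 gutters of 6 leaves 491 for 4 columns, so d = 122.75 pt.

122.75 pt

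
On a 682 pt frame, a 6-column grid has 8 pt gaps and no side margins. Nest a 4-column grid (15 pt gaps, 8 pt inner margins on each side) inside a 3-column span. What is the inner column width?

69 pt

6c + 5·8 = 682 → 6c = 642 → c = 107 pt.
3 columns plus 2 gaps: 321 + 16 = 337 pt.
Inner content = 337 − 2·8 = 321 pt.
321 − 3·15 = 276; ÷4 gives d = 69 pt.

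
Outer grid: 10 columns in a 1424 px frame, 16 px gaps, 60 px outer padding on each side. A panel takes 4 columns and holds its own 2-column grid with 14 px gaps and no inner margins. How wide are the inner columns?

Outer content = 1424 − 2·60 = 1304 px.
1304 − 9·16 = 1160; ÷10 gives c = 116 px.
Span of 4: 4·116 + 3·16 = 464 + 48 = 512 px.
2d + 1·14 = 512 → 2d = 498 → d = 249 px.

249 px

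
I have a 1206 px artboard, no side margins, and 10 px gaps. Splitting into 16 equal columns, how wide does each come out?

66 px

16 columns + 15 gaps: 16c + 15·10 = 1206.
16c = 1206 − 150 = 1056, so c = 66 px.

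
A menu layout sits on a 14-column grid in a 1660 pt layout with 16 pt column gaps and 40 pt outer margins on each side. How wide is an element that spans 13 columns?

Take off 80 pt of margins, leaving 1580 pt.
14 columns + 13 column gaps: 14c + 13·16 = 1580.
14c = 1580 − 208 = 1372, so c = 98 pt.
13-column span = 13·98 + 12·16 = 1466 pt.

1466 pt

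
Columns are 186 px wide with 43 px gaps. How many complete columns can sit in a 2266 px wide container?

10 columns

10 columns: 10·186 + 9·43 = 2247 px ≤ 2266.
11 columns: 2476 px > 2266. So 10.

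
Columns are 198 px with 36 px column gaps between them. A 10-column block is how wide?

Span of 10: 10·198 + 9·36 = 1980 + 324 = 2304 px.

2304 px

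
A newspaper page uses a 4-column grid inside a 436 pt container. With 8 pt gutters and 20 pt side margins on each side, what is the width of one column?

93 pt

Subtract both margins: 436 − 2·20 = 396 pt.
Subtracting 3 gutters of 8 leaves 372 for 4 columns, so c = 93 pt.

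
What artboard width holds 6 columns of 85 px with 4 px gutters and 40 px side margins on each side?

610 px

Total width: 2·40 + 6·85 + 5·4 = 610 px.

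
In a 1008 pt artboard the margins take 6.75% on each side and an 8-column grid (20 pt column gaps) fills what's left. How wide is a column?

91.49 pt

Margins: 6.75% × 1008 = 68.04 pt each, so content = 1008 − 136.08 = 871.92 pt.
Subtracting 7 column gaps of 20 leaves 731.92 for 8 columns, so c = 91.49 pt.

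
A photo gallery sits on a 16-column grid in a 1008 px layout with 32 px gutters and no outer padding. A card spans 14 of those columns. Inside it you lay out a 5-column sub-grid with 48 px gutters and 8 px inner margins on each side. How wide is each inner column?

134 px

16 columns + 15 gutters: 16c + 15·32 = 1008.
16c = 1008 − 480 = 528, so c = 33 px.
14-column span = 14·33 + 13·32 = 878 px.
Inner content = 878 − 2·8 = 862 px.
5 columns + 4 gutters: 5d + 4·48 = 862.
5d = 862 − 192 = 670, so d = 134 px.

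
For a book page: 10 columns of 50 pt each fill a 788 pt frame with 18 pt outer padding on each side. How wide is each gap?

Subtract both margins: 788 − 2·18 = 752 pt.
10·50 + 9g = 752 → 9g = 252 → g = 28 pt.

28 pt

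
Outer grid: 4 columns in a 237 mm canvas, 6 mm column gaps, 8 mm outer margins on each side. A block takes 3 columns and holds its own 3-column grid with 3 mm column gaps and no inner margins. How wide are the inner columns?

Subtract both margins: 237 − 2·8 = 221 mm.
221 − 3·6 = 203; ÷4 gives c = 50.75 mm.
3 columns plus 2 column gaps: 152.25 + 12 = 164.25 mm.
3d + 2·3 = 164.25 → 3d = 158.25 → d = 52.75 mm.

52.75 mm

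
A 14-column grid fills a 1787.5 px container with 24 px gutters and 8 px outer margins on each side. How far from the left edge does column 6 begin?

Inside the margins: 1787.5 − 16 = 1771.5 px.
14c + 13·24 = 1771.5 → 14c = 1459.5 → c = 104.25 px.
Each column+gutter stride is 128.25 px; 5 of them past the 8 px margin is 8 + 641.25 = 649.25 px.

649.25 px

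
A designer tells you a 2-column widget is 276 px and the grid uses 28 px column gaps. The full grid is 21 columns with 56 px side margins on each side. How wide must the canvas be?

3276 px

Subtracting 1 column gap of 28 leaves 248 for 2 columns, so c = 124 px.
Canvas = 2·56 + 21·124 + 20·28 = 112 + 2604 + 560 = 3276 px.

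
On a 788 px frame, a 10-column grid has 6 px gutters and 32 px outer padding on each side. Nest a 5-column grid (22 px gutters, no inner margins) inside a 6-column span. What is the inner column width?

68.8 px

Take off 64 px of margins, leaving 724 px.
10 columns + 9 gutters: 10c + 9·6 = 724.
10c = 724 − 54 = 670, so c = 67 px.
6-column span = 6·67 + 5·6 = 432 px.
432 − 4·22 = 344; ÷5 gives d = 68.8 px.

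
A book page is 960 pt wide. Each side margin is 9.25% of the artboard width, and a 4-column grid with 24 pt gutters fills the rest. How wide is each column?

177.6 pt

960 × (1 − 2·9.25%) = 960 × 81.5% = 782.4 pt for the columns.
782.4 − 3·24 = 710.4; ÷4 gives c = 177.6 pt.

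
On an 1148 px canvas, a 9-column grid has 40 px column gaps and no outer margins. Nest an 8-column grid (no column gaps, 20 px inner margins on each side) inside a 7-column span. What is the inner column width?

1148 − 8·40 = 828; ÷9 gives c = 92 px.
Span of 7: 7·92 + 6·40 = 644 + 240 = 884 px.
Inner content = 884 − 2·20 = 844 px.
8d = 844 → d = 105.5 px.

105.5 px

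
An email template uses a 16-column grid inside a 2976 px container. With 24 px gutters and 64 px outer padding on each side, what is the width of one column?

Take off 128 px of margins, leaving 2848 px.
16c + 15·24 = 2848 → 16c = 2488 → c = 155.5 px.

155.5 px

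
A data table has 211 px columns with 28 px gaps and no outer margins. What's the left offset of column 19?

4302 px

Each column+gutter stride is 239 px; with no margin, 18 of them is 4302 px.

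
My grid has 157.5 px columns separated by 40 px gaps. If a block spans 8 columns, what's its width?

8-column span = 8·157.5 + 7·40 = 1540 px.

1540 px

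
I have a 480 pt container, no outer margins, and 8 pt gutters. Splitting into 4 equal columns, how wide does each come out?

114 pt

4c + 3·8 = 480 → 4c = 456 → c = 114 pt.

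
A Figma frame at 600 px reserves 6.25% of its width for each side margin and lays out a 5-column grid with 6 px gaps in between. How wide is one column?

Each margin = 6.25% of 600 = 37.5 px; content = 600 − 2·37.5 = 525 px.
5 columns + 4 gaps: 5c + 4·6 = 525.
5c = 525 − 24 = 501, so c = 100.2 px.

100.2 px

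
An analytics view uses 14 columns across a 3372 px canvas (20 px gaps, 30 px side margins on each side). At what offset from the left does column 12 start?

2648 px

Content = 3372 − 2·30 = 3312 px.
14c + 13·20 = 3312 → 14c = 3052 → c = 218 px.
Each column+gutter stride is 238 px; 11 of them past the 30 px margin is 30 + 2618 = 2648 px.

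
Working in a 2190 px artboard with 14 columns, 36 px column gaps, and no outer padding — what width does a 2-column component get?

Subtracting 13 column gaps of 36 leaves 1722 for 14 columns, so c = 123 px.
2-column span = 2·123 + 1·36 = 282 px.

282 px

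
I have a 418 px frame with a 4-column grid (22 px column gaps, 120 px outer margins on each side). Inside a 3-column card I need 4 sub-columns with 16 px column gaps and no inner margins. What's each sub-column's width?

20 px

Subtract both margins: 418 − 2·120 = 178 px.
Subtracting 3 column gaps of 22 leaves 112 for 4 columns, so c = 28 px.
Span of 3: 3·28 + 2·22 = 84 + 44 = 128 px.
128 − 3·16 = 80; ÷4 gives d = 20 px.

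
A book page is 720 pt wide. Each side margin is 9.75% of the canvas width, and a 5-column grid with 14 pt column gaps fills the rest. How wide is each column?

Margins: 9.75% × 720 = 70.2 pt each, so content = 720 − 140.4 = 579.6 pt.
Subtracting 4 column gaps of 14 leaves 523.6 for 5 columns, so c = 104.72 pt.

104.72 pt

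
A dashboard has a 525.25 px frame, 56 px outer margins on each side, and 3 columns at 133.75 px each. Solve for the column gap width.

6 px

Inside the margins: 525.25 − 112 = 413.25 px.
3 columns take 3·133.75 = 401.25 px; remaining 12 splits into 2 column gaps.
g = 12 / 2 = 6 px.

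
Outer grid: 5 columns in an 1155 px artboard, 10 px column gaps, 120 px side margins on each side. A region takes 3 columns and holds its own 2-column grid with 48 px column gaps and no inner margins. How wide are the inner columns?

248.5 px

Inside the margins: 1155 − 240 = 915 px.
915 − 4·10 = 875; ÷5 gives c = 175 px.
3 columns plus 2 column gaps: 525 + 20 = 545 px.
2 columns + 1 column gap: 2d + 1·48 = 545.
2d = 545 − 48 = 497, so d = 248.5 px.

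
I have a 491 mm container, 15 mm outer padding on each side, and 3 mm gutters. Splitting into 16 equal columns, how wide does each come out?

26 mm

Inside the margins: 491 − 30 = 461 mm.
461 − 15·3 = 416; ÷16 gives c = 26 mm.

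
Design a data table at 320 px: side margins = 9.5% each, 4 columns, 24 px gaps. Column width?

Margins: 9.5% × 320 = 30.4 px each, so content = 320 − 60.8 = 259.2 px.
259.2 − 3·24 = 187.2; ÷4 gives c = 46.8 px.

46.8 px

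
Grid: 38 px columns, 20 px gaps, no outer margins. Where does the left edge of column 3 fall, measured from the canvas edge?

Each column+gutter stride is 58 px; with no margin, 2 of them is 116 px.

116 px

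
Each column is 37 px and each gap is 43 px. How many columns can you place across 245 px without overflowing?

Each extra column adds 37 + 43 = 80 px.
(245 + 43) / 80 = 3.60, so 3 columns fit.

3 columns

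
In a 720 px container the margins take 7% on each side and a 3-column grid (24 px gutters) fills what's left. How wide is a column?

190.4 px

Margins: 7% × 720 = 50.4 px each, so content = 720 − 100.8 = 619.2 px.
3c + 2·24 = 619.2 → 3c = 571.2 → c = 190.4 px.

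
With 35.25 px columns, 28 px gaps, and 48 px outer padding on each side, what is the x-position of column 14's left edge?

870.25 px

Column 14 starts at margin + 13·(column + gutter) = 48 + 13·63.25 = 870.25 px.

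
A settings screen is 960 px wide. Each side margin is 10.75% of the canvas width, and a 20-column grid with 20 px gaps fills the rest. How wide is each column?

960 × (1 − 2·10.75%) = 960 × 78.5% = 753.6 px for the columns.
20c + 19·20 = 753.6 → 20c = 373.6 → c = 18.68 px.

18.68 px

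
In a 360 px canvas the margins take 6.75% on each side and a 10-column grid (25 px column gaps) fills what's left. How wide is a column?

8.64 px

360 × (1 − 2·6.75%) = 360 × 86.5% = 311.4 px for the columns.
311.4 − 9·25 = 86.4; ÷10 gives c = 8.64 px.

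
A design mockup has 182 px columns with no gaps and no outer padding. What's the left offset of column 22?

Before column 22: 21 columns + 21 gaps.
Offset = 21·(182 + 0) = 21·182 = 3822 px.

3822 px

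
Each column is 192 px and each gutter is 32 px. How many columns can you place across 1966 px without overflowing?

8 columns

8 columns: 8·192 + 7·32 = 1760 px ≤ 1966.
9 columns: 1984 px > 1966. So 8.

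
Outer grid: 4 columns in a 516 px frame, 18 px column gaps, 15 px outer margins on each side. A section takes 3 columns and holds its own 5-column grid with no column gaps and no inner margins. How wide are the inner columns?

72 px

Outer content = 516 − 2·15 = 486 px.
Subtracting 3 column gaps of 18 leaves 432 for 4 columns, so c = 108 px.
3 columns plus 2 column gaps: 324 + 36 = 360 px.
5d = 360 → d = 72 px.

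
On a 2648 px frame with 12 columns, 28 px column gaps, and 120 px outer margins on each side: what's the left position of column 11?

Take off 240 px of margins, leaving 2408 px.
Subtracting 11 column gaps of 28 leaves 2100 for 12 columns, so c = 175 px.
Column 11 starts at margin + 10·(column + gutter) = 120 + 10·203 = 2150 px.

2150 px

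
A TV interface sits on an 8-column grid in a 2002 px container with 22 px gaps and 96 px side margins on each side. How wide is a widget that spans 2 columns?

436 px

Content width = 2002 − 2·96 = 1810 px.
8 columns + 7 gaps: 8c + 7·22 = 1810.
8c = 1810 − 154 = 1656, so c = 207 px.
2-column span = 2·207 + 1·22 = 436 px.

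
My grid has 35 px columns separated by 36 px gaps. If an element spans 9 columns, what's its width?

Span of 9: 9·35 + 8·36 = 315 + 288 = 603 px.

603 px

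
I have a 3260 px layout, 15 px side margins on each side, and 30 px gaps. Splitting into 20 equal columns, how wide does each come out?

133 px

Content width = 3260 − 2·15 = 3230 px.
20c + 19·30 = 3230 → 20c = 2660 → c = 133 px.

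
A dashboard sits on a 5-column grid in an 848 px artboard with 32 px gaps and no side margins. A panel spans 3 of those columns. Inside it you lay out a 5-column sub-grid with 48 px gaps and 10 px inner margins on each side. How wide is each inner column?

5 columns + 4 gaps: 5c + 4·32 = 848.
5c = 848 − 128 = 720, so c = 144 px.
3 columns plus 2 gaps: 432 + 64 = 496 px.
Inner content = 496 − 2·10 = 476 px.
5d + 4·48 = 476 → 5d = 284 → d = 56.8 px.

56.8 px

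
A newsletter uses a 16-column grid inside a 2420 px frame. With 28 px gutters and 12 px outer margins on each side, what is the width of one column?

123.5 px

Subtract both margins: 2420 − 2·12 = 2396 px.
2396 − 15·28 = 1976; ÷16 gives c = 123.5 px.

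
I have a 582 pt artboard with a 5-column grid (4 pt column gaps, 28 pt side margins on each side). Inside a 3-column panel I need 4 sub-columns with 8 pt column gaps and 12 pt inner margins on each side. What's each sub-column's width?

Subtract both margins: 582 − 2·28 = 526 pt.
5 columns + 4 column gaps: 5c + 4·4 = 526.
5c = 526 − 16 = 510, so c = 102 pt.
Span of 3: 3·102 + 2·4 = 306 + 8 = 314 pt.
Inner content = 314 − 2·12 = 290 pt.
Subtracting 3 column gaps of 8 leaves 266 for 4 columns, so d = 66.5 pt.

66.5 pt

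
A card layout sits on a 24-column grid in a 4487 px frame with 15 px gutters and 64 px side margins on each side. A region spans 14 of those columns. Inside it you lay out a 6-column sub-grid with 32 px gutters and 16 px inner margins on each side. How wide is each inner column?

Inside the margins: 4487 − 128 = 4359 px.
24 columns + 23 gutters: 24c + 23·15 = 4359.
24c = 4359 − 345 = 4014, so c = 167.25 px.
14-column span = 14·167.25 + 13·15 = 2536.5 px.
Inner content = 2536.5 − 2·16 = 2504.5 px.
2504.5 − 5·32 = 2344.5; ÷6 gives d = 390.75 px.

390.75 px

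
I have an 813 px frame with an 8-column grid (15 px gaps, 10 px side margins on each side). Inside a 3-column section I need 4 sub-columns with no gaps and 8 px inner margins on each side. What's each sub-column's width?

68 px

Subtract both margins: 813 − 2·10 = 793 px.
8 columns + 7 gaps: 8c + 7·15 = 793.
8c = 793 − 105 = 688, so c = 86 px.
Span of 3: 3·86 + 2·15 = 258 + 30 = 288 px.
Inner content = 288 − 2·8 = 272 px.
272 / 4 = 68 px per column.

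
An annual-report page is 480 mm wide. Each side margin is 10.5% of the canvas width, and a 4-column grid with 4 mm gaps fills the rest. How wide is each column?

Margins: 10.5% × 480 = 50.4 mm each, so content = 480 − 100.8 = 379.2 mm.
4c + 3·4 = 379.2 → 4c = 367.2 → c = 91.8 mm.

91.8 mm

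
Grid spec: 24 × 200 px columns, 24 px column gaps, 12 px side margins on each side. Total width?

Frame = 2·12 + 24·200 + 23·24 = 24 + 4800 + 552 = 5376 px.

5376 px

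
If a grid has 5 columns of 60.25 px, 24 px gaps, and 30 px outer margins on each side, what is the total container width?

457.25 px

Total width: 2·30 + 5·60.25 + 4·24 = 457.25 px.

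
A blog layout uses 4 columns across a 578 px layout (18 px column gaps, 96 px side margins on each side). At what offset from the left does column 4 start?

Take off 192 px of margins, leaving 386 px.
386 − 3·18 = 332; ÷4 gives c = 83 px.
Each column+gutter stride is 101 px; 3 of them past the 96 px margin is 96 + 303 = 399 px.

399 px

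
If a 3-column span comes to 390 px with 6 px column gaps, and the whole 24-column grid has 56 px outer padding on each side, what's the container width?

3c + 2·6 = 390 → 3c = 378 → c = 126 px.
Container = 2·56 + 24·126 + 23·6 = 112 + 3024 + 138 = 3274 px.

3274 px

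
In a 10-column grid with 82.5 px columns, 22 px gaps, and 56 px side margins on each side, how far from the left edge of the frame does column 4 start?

369.5 px

Before column 4: the margin + 3 columns + 3 gaps.
Offset = 56 + 3·(82.5 + 22) = 56 + 313.5 = 369.5 px.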